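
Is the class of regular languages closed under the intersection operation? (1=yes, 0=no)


Regular languages are closed under:
- Union (DFA product construction)
- Intersection (DFA product construction)
- Complement (swap accept/reject states)
- Concatenation (NFA construction)
- Kleene star (NFA construction)
intersection is in this list
Therefore: closed

1


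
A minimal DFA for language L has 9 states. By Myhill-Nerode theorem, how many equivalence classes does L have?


Myhill-Nerode theorem:
Number of equivalence classes = number of states in minimal DFA
Minimal DFA states = 9
Therefore equivalence classes = 9

9


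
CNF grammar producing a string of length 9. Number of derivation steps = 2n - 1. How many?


Chomsky Normal Form derivation:
String length n = 9
Each step either:
  - Splits a nonterminal into two (n-1 such steps)
  - Converts a nonterminal to terminal (n such steps)
Total = (n-1) + n = 2n - 1
= 2(9) - 1
= 18 - 1
= 17

17


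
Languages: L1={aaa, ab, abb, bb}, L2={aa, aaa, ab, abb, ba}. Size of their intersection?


L1 = {aaa, ab, abb, bb}
L2 = {aa, aaa, ab, abb, ba}
Checking each string in L1 against L2:
  'aaa': in L2? Yes
  'ab': in L2? Yes
  'abb': in L2? Yes
  'bb': in L2? No
Intersection = {aaa, ab, abb}
|L1 ∩ L2| = 3

3


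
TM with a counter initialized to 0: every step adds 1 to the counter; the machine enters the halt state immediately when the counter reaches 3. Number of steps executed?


Counter starts at 0. Counting sequence:
  Step 1: counter = 1
  Step 2: counter = 2
  Step 3: counter = 3
Counter reached 3 -> halt
Total steps = 3

3


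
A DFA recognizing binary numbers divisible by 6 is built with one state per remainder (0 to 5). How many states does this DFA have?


Divisibility by 6 is tracked via the remainder mod 6: 0, 1, ..., 5
The construction assigns one state to each remainder
Number of remainders = 6

6


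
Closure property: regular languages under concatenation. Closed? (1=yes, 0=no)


Regular languages are closed under:
- Union (DFA product construction)
- Intersection (DFA product construction)
- Complement (swap accept/reject states)
- Concatenation (NFA construction)
- Kleene star (NFA construction)
concatenation is in this list
Therefore: closed

1


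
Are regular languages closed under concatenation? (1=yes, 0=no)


Regular languages are closed under all standard operations:
- Union: Yes (product construction)
- Intersection: Yes (product construction)
- Complement: Yes (swap accept/reject)
- Concatenation: Yes (NFA construction)
Operation: concatenation -> Closed

1


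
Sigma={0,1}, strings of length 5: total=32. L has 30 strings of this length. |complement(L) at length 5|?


Alphabet: {0,1}
String length: 5
Total strings of length 5 = 2^5 = 32
Strings in L = 30
Complement = total - |L|
= 32 - 30
= 2

2


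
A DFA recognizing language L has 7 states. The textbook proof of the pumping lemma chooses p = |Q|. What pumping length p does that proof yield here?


Pumping lemma for regular languages (standard proof):
Take p = |Q|, the number of DFA states.
Any string of length >= |Q| passes through |Q|+1 states while reading its first |Q| symbols,
so by pigeonhole some state repeats, giving the loop that can be pumped.
Here |Q| = 7
Therefore the proof uses p = 7

7


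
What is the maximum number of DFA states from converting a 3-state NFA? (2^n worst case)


NFA has 3 states
Subset construction: each DFA state = subset of NFA states
Maximum subsets = 2^3
2^3 = 8

8


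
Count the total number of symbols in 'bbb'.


String: 'bbb'
Counting characters:
  'b' appears 3 time(s)
Total length = 0 + 3 = 3

3


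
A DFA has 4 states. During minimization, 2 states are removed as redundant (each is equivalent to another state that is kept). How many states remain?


Original DFA: 4 states
Redundant states removed: 2
Minimized states = original - removed
= 4 - 2
= 2

2


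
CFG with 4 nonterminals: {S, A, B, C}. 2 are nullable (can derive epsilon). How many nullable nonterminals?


Nonterminals: {S, A, B, C}
A nonterminal is nullable if it can derive epsilon
Counting nullable nonterminals: 2
Total nullable = 2

2


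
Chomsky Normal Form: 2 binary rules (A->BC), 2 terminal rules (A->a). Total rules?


CNF allows two rule forms:
  A -> BC (binary): 2 rules
  A -> a (terminal): 2 rules
Total = 2 + 2 = 4

4


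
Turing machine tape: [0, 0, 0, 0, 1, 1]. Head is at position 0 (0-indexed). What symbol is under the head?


Tape: [0, 0, 0, 0, 1, 1]
Positions: 0 1 2 3 4 5
Values:    0 0 0 0 1 1
Head at position 0
tape[0] = 0

0


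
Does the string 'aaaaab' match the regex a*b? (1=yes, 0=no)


Pattern: a*b
String: 'aaaaab'
Pattern requires: zero or more 'a's followed by exactly one 'b'
Found 5 leading 'a's
Remaining: 'b'
Remaining is exactly 'b' -> match
Result: 1

1


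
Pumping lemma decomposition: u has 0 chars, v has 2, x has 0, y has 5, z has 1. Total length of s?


|s| = |u| + |v| + |x| + |y| + |z|
= 0 + 2 + 0 + 5 + 1
= 2 + 0 + 6
= 2 + 6
= 8

8


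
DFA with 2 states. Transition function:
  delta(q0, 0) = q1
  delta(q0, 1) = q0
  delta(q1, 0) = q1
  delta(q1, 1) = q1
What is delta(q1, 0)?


Looking up transition function:
delta(q1, 0) in the table
Row: q1, Column: 0
Result: q1

q1


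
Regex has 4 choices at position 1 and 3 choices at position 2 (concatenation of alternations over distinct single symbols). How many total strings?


First group: 4 alternatives
Second group: 3 alternatives
Concatenation: each choice from group 1 pairs with each from group 2
Total = 4 x 3 = 12

12


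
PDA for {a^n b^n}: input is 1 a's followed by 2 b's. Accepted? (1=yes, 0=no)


Language requires equal numbers of a's and b's
PDA pushes for each 'a', pops for each 'b'
Number of a's = 1
Number of b's = 2
1 != 2 -> Reject

0


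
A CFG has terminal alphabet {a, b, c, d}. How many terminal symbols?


Terminal symbols: a, b, c, d
Counting each: a (#1), b (#2), c (#3), d (#4)
Total = 4

4


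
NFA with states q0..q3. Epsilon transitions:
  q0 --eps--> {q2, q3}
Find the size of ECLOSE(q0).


Starting from q0
Initialize closure = {q0}
Follow epsilon from q0 -> add q2
Follow epsilon from q0 -> add q3
Final closure: {q0, q2, q3}
Size = 3

3


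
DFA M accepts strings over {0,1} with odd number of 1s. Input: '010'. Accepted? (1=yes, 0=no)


DFA has 2 states: q_even (start, accept=no) and q_odd
Processing string '010' character by character:
  Position 0: read '0', 1-count=0 -> q_even (no change)
  Position 1: read '1', 1-count=1 -> q_odd
  Position 2: read '0', 1-count=1 -> q_odd (no change)
Final state: q_odd, total 1s = 1 (odd); the DFA requires an odd count -> accept

1


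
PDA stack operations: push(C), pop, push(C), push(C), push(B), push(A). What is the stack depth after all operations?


Tracing stack operations:
  push(C) -> stack = [C], depth=1
  pop -> removed C, stack = [], depth=0
  push(C) -> stack = [C], depth=1
  push(C) -> stack = [C,C], depth=2
  push(B) -> stack = [C,C,B], depth=3
  push(A) -> stack = [C,C,B,A], depth=4
Final depth = 4

4


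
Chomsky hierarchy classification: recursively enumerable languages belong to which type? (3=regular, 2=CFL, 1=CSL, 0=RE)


Chomsky hierarchy levels:
  Type 3: Regular (DFA/NFA/regex)
  Type 2: Context-free (PDA)
  Type 1: Context-sensitive
  Type 0: Recursively enumerable (TM)
'recursively enumerable' corresponds to Type 0

0


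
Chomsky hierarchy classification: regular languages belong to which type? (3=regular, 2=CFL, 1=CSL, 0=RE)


Chomsky hierarchy levels:
  Type 3: Regular (DFA/NFA/regex)
  Type 2: Context-free (PDA)
  Type 1: Context-sensitive
  Type 0: Recursively enumerable (TM)
'regular' corresponds to Type 3

3


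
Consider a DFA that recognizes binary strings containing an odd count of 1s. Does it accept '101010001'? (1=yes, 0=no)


DFA has 2 states: q_even (start, accept=no) and q_odd
Processing string '101010001' character by character:
  Position 0: read '1', 1-count=1 -> q_odd
  Position 1: read '0', 1-count=1 -> q_odd (no change)
  Position 2: read '1', 1-count=2 -> q_even
  Position 3: read '0', 1-count=2 -> q_even (no change)
  Position 4: read '1', 1-count=3 -> q_odd
  Position 5: read '0', 1-count=3 -> q_odd (no change)
  Position 6: read '0', 1-count=3 -> q_odd (no change)
  Position 7: read '0', 1-count=3 -> q_odd (no change)
  Position 8: read '1', 1-count=4 -> q_even
Final state: q_even, total 1s = 4 (even); the DFA requires an odd count -> reject

0


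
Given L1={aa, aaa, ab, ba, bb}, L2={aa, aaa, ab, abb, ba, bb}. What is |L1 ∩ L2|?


L1 = {aa, aaa, ab, ba, bb}
L2 = {aa, aaa, ab, abb, ba, bb}
Checking each string in L1 against L2:
  'aa': in L2? Yes
  'aaa': in L2? Yes
  'ab': in L2? Yes
  'ba': in L2? Yes
  'bb': in L2? Yes
Intersection = {aa, aaa, ab, ba, bb}
|L1 ∩ L2| = 5

5


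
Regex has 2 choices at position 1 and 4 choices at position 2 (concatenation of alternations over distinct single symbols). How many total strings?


First group: 2 alternatives
Second group: 4 alternatives
Concatenation: each choice from group 1 pairs with each from group 2
Total = 2 x 4 = 8

8


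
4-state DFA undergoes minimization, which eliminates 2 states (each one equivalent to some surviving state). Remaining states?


Original DFA: 4 states
Redundant states removed: 2
Minimized states = original - removed
= 4 - 2
= 2

2


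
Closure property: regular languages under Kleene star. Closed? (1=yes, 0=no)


Regular languages are closed under:
- Union (DFA product construction)
- Intersection (DFA product construction)
- Complement (swap accept/reject states)
- Concatenation (NFA construction)
- Kleene star (NFA construction)
Kleene star is in this list
Therefore: closed

1


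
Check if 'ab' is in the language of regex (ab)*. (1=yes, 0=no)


Pattern: (ab)*
String: 'ab'
Pattern requires: zero or more repetitions of 'ab'
Pairs: ['ab']
All pairs are 'ab'? Yes
Result: 1

1


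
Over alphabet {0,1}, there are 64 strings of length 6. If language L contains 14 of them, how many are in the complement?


Alphabet: {0,1}
String length: 6
Total strings of length 6 = 2^6 = 64
Strings in L = 14
Complement = total - |L|
= 64 - 14
= 50

50


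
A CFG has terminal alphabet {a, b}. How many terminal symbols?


Terminal symbols: a, b
Counting each: a (#1), b (#2)
Total = 2

2


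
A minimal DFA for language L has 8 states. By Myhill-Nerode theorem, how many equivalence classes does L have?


Myhill-Nerode theorem:
Number of equivalence classes = number of states in minimal DFA
Minimal DFA states = 8
Therefore equivalence classes = 8

8


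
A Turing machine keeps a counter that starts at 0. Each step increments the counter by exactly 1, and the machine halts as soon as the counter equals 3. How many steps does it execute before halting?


Counter starts at 0. Counting sequence:
  Step 1: counter = 1
  Step 2: counter = 2
  Step 3: counter = 3
Counter reached 3 -> halt
Total steps = 3

3


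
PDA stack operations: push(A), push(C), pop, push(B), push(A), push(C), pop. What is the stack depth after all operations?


Tracing stack operations:
  push(A) -> stack = [A], depth=1
  push(C) -> stack = [A,C], depth=2
  pop -> removed C, stack = [A], depth=1
  push(B) -> stack = [A,B], depth=2
  push(A) -> stack = [A,B,A], depth=3
  push(C) -> stack = [A,B,A,C], depth=4
  pop -> removed C, stack = [A,B,A], depth=3
Final depth = 3

3


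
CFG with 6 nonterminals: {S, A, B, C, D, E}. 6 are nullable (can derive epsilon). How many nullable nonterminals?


Nonterminals: {S, A, B, C, D, E}
A nonterminal is nullable if it can derive epsilon
Counting nullable nonterminals: 6
Total nullable = 6

6


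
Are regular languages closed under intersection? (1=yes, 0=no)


Regular languages are closed under all standard operations:
- Union: Yes (product construction)
- Intersection: Yes (product construction)
- Complement: Yes (swap accept/reject)
- Concatenation: Yes (NFA construction)
Operation: intersection -> Closed

1


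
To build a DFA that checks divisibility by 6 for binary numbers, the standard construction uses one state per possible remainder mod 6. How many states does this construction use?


Divisibility by 6 is tracked via the remainder mod 6: 0, 1, ..., 5
The construction assigns one state to each remainder
Number of remainders = 6

6


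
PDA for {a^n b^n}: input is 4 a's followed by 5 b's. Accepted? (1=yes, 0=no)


Language requires equal numbers of a's and b's
PDA pushes for each 'a', pops for each 'b'
Number of a's = 4
Number of b's = 5
4 != 5 -> Reject

0


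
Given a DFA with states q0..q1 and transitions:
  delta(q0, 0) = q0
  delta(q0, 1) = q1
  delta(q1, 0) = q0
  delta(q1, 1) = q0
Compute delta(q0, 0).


Looking up transition function:
delta(q0, 0) in the table
Row: q0, Column: 0
Result: q0

q0


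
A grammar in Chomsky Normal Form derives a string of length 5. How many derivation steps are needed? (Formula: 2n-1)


Chomsky Normal Form derivation:
String length n = 5
Each step either:
  - Splits a nonterminal into two (n-1 such steps)
  - Converts a nonterminal to terminal (n such steps)
Total = (n-1) + n = 2n - 1
= 2(5) - 1
= 10 - 1
= 9

9


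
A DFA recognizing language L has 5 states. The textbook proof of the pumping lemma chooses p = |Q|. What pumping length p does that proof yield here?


Pumping lemma for regular languages (standard proof):
Take p = |Q|, the number of DFA states.
Any string of length >= |Q| passes through |Q|+1 states while reading its first |Q| symbols,
so by pigeonhole some state repeats, giving the loop that can be pumped.
Here |Q| = 5
Therefore the proof uses p = 5

5


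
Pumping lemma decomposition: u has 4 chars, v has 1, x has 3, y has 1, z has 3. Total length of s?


|s| = |u| + |v| + |x| + |y| + |z|
= 4 + 1 + 3 + 1 + 3
= 5 + 3 + 4
= 8 + 4
= 12

12


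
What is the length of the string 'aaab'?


String: 'aaab'
Counting characters:
  'a' appears 3 time(s)
  'b' appears 1 time(s)
Total length = 3 + 1 = 4

4


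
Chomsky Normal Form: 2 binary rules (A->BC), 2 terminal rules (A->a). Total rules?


CNF allows two rule forms:
  A -> BC (binary): 2 rules
  A -> a (terminal): 2 rules
Total = 2 + 2 = 4

4


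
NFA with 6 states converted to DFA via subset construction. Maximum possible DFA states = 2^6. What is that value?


NFA has 6 states
Subset construction: each DFA state = subset of NFA states
Maximum subsets = 2^6
2^6 = 64

64


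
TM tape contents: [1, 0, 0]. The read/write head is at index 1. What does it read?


Tape: [1, 0, 0]
Positions: 0 1 2
Values:    1 0 0
Head at position 1
tape[1] = 0

0


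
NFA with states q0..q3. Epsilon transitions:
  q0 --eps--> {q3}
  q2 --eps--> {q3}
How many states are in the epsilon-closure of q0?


Starting from q0
Initialize closure = {q0}
Follow epsilon from q0 -> add q3
Final closure: {q0, q3}
Size = 2

2


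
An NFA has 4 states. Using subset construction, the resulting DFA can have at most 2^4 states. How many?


NFA has 4 states
Subset construction: each DFA state = subset of NFA states
Maximum subsets = 2^4
2^4 = 16

16


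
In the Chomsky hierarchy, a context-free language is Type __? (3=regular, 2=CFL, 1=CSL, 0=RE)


Chomsky hierarchy levels:
  Type 3: Regular (DFA/NFA/regex)
  Type 2: Context-free (PDA)
  Type 1: Context-sensitive
  Type 0: Recursively enumerable (TM)
'context-free' corresponds to Type 2

2


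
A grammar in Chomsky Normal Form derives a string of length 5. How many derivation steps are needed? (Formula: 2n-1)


Chomsky Normal Form derivation:
String length n = 5
Each step either:
  - Splits a nonterminal into two (n-1 such steps)
  - Converts a nonterminal to terminal (n such steps)
Total = (n-1) + n = 2n - 1
= 2(5) - 1
= 10 - 1
= 9

9


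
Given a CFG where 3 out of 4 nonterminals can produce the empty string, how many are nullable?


Nonterminals: {S, A, B, C}
A nonterminal is nullable if it can derive epsilon
Counting nullable nonterminals: 3
Total nullable = 3

3


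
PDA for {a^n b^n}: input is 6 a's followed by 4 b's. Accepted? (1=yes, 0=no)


Language requires equal numbers of a's and b's
PDA pushes for each 'a', pops for each 'b'
Number of a's = 6
Number of b's = 4
6 != 4 -> Reject

0


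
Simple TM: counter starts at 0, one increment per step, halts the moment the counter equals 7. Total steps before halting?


Counter starts at 0. Counting sequence:
  Step 1: counter = 1
  Step 2: counter = 2
  Step 3: counter = 3
  Step 4: counter = 4
  Step 5: counter = 5
  Step 6: counter = 6
  Step 7: counter = 7
Counter reached 7 -> halt
Total steps = 7

7


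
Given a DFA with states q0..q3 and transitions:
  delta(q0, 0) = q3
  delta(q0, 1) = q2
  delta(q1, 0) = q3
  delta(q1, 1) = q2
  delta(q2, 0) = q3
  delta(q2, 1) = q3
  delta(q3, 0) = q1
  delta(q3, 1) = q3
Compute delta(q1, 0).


Looking up transition function:
delta(q1, 0) in the table
Row: q1, Column: 0
Result: q3

q3


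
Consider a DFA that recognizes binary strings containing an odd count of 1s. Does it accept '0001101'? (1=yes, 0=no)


DFA has 2 states: q_even (start, accept=no) and q_odd
Processing string '0001101' character by character:
  Position 0: read '0', 1-count=0 -> q_even (no change)
  Position 1: read '0', 1-count=0 -> q_even (no change)
  Position 2: read '0', 1-count=0 -> q_even (no change)
  Position 3: read '1', 1-count=1 -> q_odd
  Position 4: read '1', 1-count=2 -> q_even
  Position 5: read '0', 1-count=2 -> q_even (no change)
  Position 6: read '1', 1-count=3 -> q_odd
Final state: q_odd, total 1s = 3 (odd); the DFA requires an odd count -> accept

1


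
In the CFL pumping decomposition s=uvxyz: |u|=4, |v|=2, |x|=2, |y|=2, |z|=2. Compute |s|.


|s| = |u| + |v| + |x| + |y| + |z|
= 4 + 2 + 2 + 2 + 2
= 6 + 2 + 4
= 8 + 4
= 12

12


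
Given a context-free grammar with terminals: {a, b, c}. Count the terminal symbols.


Terminal symbols: a, b, c
Counting each: a (#1), b (#2), c (#3)
Total = 3

3


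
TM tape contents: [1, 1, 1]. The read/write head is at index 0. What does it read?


Tape: [1, 1, 1]
Positions: 0 1 2
Values:    1 1 1
Head at position 0
tape[0] = 1

1


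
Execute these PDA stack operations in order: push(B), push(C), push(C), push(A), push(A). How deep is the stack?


Tracing stack operations:
  push(B) -> stack = [B], depth=1
  push(C) -> stack = [B,C], depth=2
  push(C) -> stack = [B,C,C], depth=3
  push(A) -> stack = [B,C,C,A], depth=4
  push(A) -> stack = [B,C,C,A,A], depth=5
Final depth = 5

5


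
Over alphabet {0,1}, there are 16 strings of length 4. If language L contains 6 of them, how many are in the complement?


Alphabet: {0,1}
String length: 4
Total strings of length 4 = 2^4 = 16
Strings in L = 6
Complement = total - |L|
= 16 - 6
= 10

10


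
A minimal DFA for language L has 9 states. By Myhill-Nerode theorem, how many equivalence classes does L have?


Myhill-Nerode theorem:
Number of equivalence classes = number of states in minimal DFA
Minimal DFA states = 9
Therefore equivalence classes = 9

9


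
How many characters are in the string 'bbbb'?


String: 'bbbb'
Counting characters:
  'b' appears 4 time(s)
Total length = 0 + 4 = 4

4


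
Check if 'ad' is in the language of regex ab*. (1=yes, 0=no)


Pattern: ab*
String: 'ad'
Pattern requires: exactly one 'a' followed by zero or more 'b's
First char is 'a' -> OK
Rest 'd': all b's? No
Result: 0

0


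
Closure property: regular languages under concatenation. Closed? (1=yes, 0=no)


Regular languages are closed under:
- Union (DFA product construction)
- Intersection (DFA product construction)
- Complement (swap accept/reject states)
- Concatenation (NFA construction)
- Kleene star (NFA construction)
concatenation is in this list
Therefore: closed

1


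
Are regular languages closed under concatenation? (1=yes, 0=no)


Regular languages are closed under all standard operations:
- Union: Yes (product construction)
- Intersection: Yes (product construction)
- Complement: Yes (swap accept/reject)
- Concatenation: Yes (NFA construction)
Operation: concatenation -> Closed

1


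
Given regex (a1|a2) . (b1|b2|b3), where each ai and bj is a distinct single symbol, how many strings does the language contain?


First group: 2 alternatives
Second group: 3 alternatives
Concatenation: each choice from group 1 pairs with each from group 2
Total = 2 x 3 = 6

6


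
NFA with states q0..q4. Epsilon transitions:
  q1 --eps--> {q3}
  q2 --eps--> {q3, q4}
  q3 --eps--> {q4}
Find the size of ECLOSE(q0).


Starting from q0
Initialize closure = {q0}
q0 has no outgoing epsilon transitions -> nothing to add
Final closure: {q0}
Size = 1

1


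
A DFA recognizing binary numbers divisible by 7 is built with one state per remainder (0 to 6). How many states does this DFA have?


Divisibility by 7 is tracked via the remainder mod 7: 0, 1, ..., 6
The construction assigns one state to each remainder
Number of remainders = 7

7


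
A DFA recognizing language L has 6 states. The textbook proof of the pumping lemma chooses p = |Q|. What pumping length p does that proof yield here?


Pumping lemma for regular languages (standard proof):
Take p = |Q|, the number of DFA states.
Any string of length >= |Q| passes through |Q|+1 states while reading its first |Q| symbols,
so by pigeonhole some state repeats, giving the loop that can be pumped.
Here |Q| = 6
Therefore the proof uses p = 6

6


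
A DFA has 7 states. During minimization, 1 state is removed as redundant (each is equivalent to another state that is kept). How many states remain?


Original DFA: 7 states
Redundant states removed: 1
Minimized states = original - removed
= 7 - 1
= 6

6


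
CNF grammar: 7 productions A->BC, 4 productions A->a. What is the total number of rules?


CNF allows two rule forms:
  A -> BC (binary): 7 rules
  A -> a (terminal): 4 rules
Total = 7 + 4 = 11

11


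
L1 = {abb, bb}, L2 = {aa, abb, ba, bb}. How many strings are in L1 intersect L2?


L1 = {abb, bb}
L2 = {aa, abb, ba, bb}
Checking each string in L1 against L2:
  'abb': in L2? Yes
  'bb': in L2? Yes
Intersection = {abb, bb}
|L1 ∩ L2| = 2

2


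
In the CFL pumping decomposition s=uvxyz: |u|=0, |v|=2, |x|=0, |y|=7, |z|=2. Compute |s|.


|s| = |u| + |v| + |x| + |y| + |z|
= 0 + 2 + 0 + 7 + 2
= 2 + 0 + 9
= 2 + 9
= 11

11


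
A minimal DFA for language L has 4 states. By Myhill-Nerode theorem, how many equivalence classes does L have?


Myhill-Nerode theorem:
Number of equivalence classes = number of states in minimal DFA
Minimal DFA states = 4
Therefore equivalence classes = 4

4


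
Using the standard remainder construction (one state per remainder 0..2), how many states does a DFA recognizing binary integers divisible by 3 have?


Divisibility by 3 is tracked via the remainder mod 3: 0, 1, ..., 2
The construction assigns one state to each remainder
Number of remainders = 3

3


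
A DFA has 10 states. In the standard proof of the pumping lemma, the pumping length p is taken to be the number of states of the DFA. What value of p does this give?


Pumping lemma for regular languages (standard proof):
Take p = |Q|, the number of DFA states.
Any string of length >= |Q| passes through |Q|+1 states while reading its first |Q| symbols,
so by pigeonhole some state repeats, giving the loop that can be pumped.
Here |Q| = 10
Therefore the proof uses p = 10

10


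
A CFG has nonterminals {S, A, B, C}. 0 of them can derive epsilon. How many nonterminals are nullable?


Nonterminals: {S, A, B, C}
A nonterminal is nullable if it can derive epsilon
Counting nullable nonterminals: 0
Total nullable = 0

0


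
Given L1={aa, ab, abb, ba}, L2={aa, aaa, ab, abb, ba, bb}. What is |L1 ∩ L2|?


L1 = {aa, ab, abb, ba}
L2 = {aa, aaa, ab, abb, ba, bb}
Checking each string in L1 against L2:
  'aa': in L2? Yes
  'ab': in L2? Yes
  'abb': in L2? Yes
  'ba': in L2? Yes
Intersection = {aa, ab, abb, ba}
|L1 ∩ L2| = 4

4


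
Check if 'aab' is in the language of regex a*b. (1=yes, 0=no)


Pattern: a*b
String: 'aab'
Pattern requires: zero or more 'a's followed by exactly one 'b'
Found 2 leading 'a's
Remaining: 'b'
Remaining is exactly 'b' -> match
Result: 1

1


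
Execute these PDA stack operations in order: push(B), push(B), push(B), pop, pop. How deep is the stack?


Tracing stack operations:
  push(B) -> stack = [B], depth=1
  push(B) -> stack = [B,B], depth=2
  push(B) -> stack = [B,B,B], depth=3
  pop -> removed B, stack = [B,B], depth=2
  pop -> removed B, stack = [B], depth=1
Final depth = 1

1


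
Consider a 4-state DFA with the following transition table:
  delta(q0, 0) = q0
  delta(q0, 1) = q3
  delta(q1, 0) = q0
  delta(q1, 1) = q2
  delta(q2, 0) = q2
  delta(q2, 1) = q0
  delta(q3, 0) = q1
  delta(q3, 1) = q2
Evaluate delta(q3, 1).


Looking up transition function:
delta(q3, 1) in the table
Row: q3, Column: 1
Result: q2

q2


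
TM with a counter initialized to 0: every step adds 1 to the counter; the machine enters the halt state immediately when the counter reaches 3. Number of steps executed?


Counter starts at 0. Counting sequence:
  Step 1: counter = 1
  Step 2: counter = 2
  Step 3: counter = 3
Counter reached 3 -> halt
Total steps = 3

3


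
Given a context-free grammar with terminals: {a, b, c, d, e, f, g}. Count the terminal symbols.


Terminal symbols: a, b, c, d, e, f, g
Counting each: a (#1), b (#2), c (#3), d (#4), e (#5), f (#6), g (#7)
Total = 7

7


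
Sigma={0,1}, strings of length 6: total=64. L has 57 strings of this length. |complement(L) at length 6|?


Alphabet: {0,1}
String length: 6
Total strings of length 6 = 2^6 = 64
Strings in L = 57
Complement = total - |L|
= 64 - 57
= 7

7


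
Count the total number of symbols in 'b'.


String: 'b'
Counting characters:
  'b' appears 1 time(s)
Total length = 0 + 1 = 1

1


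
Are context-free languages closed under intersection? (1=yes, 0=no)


CFL closure properties:
  Closed under: union, concatenation, Kleene star
  NOT closed under: intersection, complement
Operation 'intersection' is in not-closed list -> No (not closed)

0


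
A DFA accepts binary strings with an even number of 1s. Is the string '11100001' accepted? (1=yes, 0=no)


DFA has 2 states: q_even (start, accept=yes) and q_odd
Processing string '11100001' character by character:
  Position 0: read '1', 1-count=1 -> q_odd
  Position 1: read '1', 1-count=2 -> q_even
  Position 2: read '1', 1-count=3 -> q_odd
  Position 3: read '0', 1-count=3 -> q_odd (no change)
  Position 4: read '0', 1-count=3 -> q_odd (no change)
  Position 5: read '0', 1-count=3 -> q_odd (no change)
  Position 6: read '0', 1-count=3 -> q_odd (no change)
  Position 7: read '1', 1-count=4 -> q_even
Final state: q_even, total 1s = 4 (even); the DFA requires an even count -> accept

1


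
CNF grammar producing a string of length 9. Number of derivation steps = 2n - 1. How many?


Chomsky Normal Form derivation:
String length n = 9
Each step either:
  - Splits a nonterminal into two (n-1 such steps)
  - Converts a nonterminal to terminal (n such steps)
Total = (n-1) + n = 2n - 1
= 2(9) - 1
= 18 - 1
= 17

17


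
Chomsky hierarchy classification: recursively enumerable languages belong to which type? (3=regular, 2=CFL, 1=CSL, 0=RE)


Chomsky hierarchy levels:
  Type 3: Regular (DFA/NFA/regex)
  Type 2: Context-free (PDA)
  Type 1: Context-sensitive
  Type 0: Recursively enumerable (TM)
'recursively enumerable' corresponds to Type 0

0


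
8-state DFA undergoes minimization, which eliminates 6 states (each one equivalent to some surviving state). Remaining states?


Original DFA: 8 states
Redundant states removed: 6
Minimized states = original - removed
= 8 - 6
= 2

2


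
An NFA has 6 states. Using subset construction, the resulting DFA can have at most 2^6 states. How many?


NFA has 6 states
Subset construction: each DFA state = subset of NFA states
Maximum subsets = 2^6
2^6 = 64

64


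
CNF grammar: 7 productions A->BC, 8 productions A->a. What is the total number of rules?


CNF allows two rule forms:
  A -> BC (binary): 7 rules
  A -> a (terminal): 8 rules
Total = 7 + 8 = 15

15


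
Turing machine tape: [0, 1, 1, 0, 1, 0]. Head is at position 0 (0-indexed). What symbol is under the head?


Tape: [0, 1, 1, 0, 1, 0]
Positions: 0 1 2 3 4 5
Values:    0 1 1 0 1 0
Head at position 0
tape[0] = 0

0


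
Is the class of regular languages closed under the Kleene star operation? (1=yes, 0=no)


Regular languages are closed under:
- Union (DFA product construction)
- Intersection (DFA product construction)
- Complement (swap accept/reject states)
- Concatenation (NFA construction)
- Kleene star (NFA construction)
Kleene star is in this list
Therefore: closed

1


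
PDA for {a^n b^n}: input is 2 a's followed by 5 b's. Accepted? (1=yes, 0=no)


Language requires equal numbers of a's and b's
PDA pushes for each 'a', pops for each 'b'
Number of a's = 2
Number of b's = 5
2 != 5 -> Reject

0


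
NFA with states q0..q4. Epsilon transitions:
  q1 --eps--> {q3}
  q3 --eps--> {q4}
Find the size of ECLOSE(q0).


Starting from q0
Initialize closure = {q0}
q0 has no outgoing epsilon transitions -> nothing to add
Final closure: {q0}
Size = 1

1


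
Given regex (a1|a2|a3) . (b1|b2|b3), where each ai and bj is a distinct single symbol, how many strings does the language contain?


First group: 3 alternatives
Second group: 3 alternatives
Concatenation: each choice from group 1 pairs with each from group 2
Total = 3 x 3 = 9

9


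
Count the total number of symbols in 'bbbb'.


String: 'bbbb'
Counting characters:
  'b' appears 4 time(s)
Total length = 0 + 4 = 4

4


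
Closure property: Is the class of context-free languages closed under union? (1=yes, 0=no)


CFL closure properties:
  Closed under: union, concatenation, Kleene star
  NOT closed under: intersection, complement
Operation 'union' is in closed list -> Yes (closed)

1


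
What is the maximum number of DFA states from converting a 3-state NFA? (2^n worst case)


NFA has 3 states
Subset construction: each DFA state = subset of NFA states
Maximum subsets = 2^3
2^3 = 8

8


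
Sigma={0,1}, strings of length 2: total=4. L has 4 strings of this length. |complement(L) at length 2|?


Alphabet: {0,1}
String length: 2
Total strings of length 2 = 2^2 = 4
Strings in L = 4
Complement = total - |L|
= 4 - 4
= 0

0


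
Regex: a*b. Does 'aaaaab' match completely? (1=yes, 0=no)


Pattern: a*b
String: 'aaaaab'
Pattern requires: zero or more 'a's followed by exactly one 'b'
Found 5 leading 'a's
Remaining: 'b'
Remaining is exactly 'b' -> match
Result: 1

1


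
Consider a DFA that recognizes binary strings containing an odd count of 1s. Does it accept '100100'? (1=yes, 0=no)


DFA has 2 states: q_even (start, accept=no) and q_odd
Processing string '100100' character by character:
  Position 0: read '1', 1-count=1 -> q_odd
  Position 1: read '0', 1-count=1 -> q_odd (no change)
  Position 2: read '0', 1-count=1 -> q_odd (no change)
  Position 3: read '1', 1-count=2 -> q_even
  Position 4: read '0', 1-count=2 -> q_even (no change)
  Position 5: read '0', 1-count=2 -> q_even (no change)
Final state: q_even, total 1s = 2 (even); the DFA requires an odd count -> reject

0


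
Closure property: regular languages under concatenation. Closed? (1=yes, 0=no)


Regular languages are closed under:
- Union (DFA product construction)
- Intersection (DFA product construction)
- Complement (swap accept/reject states)
- Concatenation (NFA construction)
- Kleene star (NFA construction)
concatenation is in this list
Therefore: closed

1


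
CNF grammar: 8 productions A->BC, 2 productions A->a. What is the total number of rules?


CNF allows two rule forms:
  A -> BC (binary): 8 rules
  A -> a (terminal): 2 rules
Total = 8 + 2 = 10

10


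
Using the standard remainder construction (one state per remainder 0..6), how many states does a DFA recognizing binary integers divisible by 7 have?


Divisibility by 7 is tracked via the remainder mod 7: 0, 1, ..., 6
The construction assigns one state to each remainder
Number of remainders = 7

7


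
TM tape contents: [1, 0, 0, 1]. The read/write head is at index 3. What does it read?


Tape: [1, 0, 0, 1]
Positions: 0 1 2 3
Values:    1 0 0 1
Head at position 3
tape[3] = 1

1


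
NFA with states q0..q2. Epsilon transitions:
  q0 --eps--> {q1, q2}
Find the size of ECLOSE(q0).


Starting from q0
Initialize closure = {q0}
Follow epsilon from q0 -> add q1
Follow epsilon from q0 -> add q2
Final closure: {q0, q1, q2}
Size = 3

3


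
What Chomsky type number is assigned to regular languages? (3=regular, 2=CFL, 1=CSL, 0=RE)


Chomsky hierarchy levels:
  Type 3: Regular (DFA/NFA/regex)
  Type 2: Context-free (PDA)
  Type 1: Context-sensitive
  Type 0: Recursively enumerable (TM)
'regular' corresponds to Type 3

3


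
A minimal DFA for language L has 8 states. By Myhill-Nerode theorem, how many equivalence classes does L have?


Myhill-Nerode theorem:
Number of equivalence classes = number of states in minimal DFA
Minimal DFA states = 8
Therefore equivalence classes = 8

8


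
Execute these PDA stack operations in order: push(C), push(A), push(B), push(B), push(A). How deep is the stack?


Tracing stack operations:
  push(C) -> stack = [C], depth=1
  push(A) -> stack = [C,A], depth=2
  push(B) -> stack = [C,A,B], depth=3
  push(B) -> stack = [C,A,B,B], depth=4
  push(A) -> stack = [C,A,B,B,A], depth=5
Final depth = 5

5


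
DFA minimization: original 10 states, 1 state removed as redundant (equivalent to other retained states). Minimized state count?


Original DFA: 10 states
Redundant states removed: 1
Minimized states = original - removed
= 10 - 1
= 9

9


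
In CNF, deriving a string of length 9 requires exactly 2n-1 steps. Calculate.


Chomsky Normal Form derivation:
String length n = 9
Each step either:
  - Splits a nonterminal into two (n-1 such steps)
  - Converts a nonterminal to terminal (n such steps)
Total = (n-1) + n = 2n - 1
= 2(9) - 1
= 18 - 1
= 17

17


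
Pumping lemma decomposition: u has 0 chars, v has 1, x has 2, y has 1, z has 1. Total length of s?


|s| = |u| + |v| + |x| + |y| + |z|
= 0 + 1 + 2 + 1 + 1
= 1 + 2 + 2
= 3 + 2
= 5

5


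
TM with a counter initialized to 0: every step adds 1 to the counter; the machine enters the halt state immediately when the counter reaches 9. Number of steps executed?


Counter starts at 0. Counting sequence:
  Step 1: counter = 1
  Step 2: counter = 2
  Step 3: counter = 3
  Step 4: counter = 4
  Step 5: counter = 5
  Step 6: counter = 6
  ...
  Step 9: counter = 9
Counter reached 9 -> halt
Total steps = 9

9


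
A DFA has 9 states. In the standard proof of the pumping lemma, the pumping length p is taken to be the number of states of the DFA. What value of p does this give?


Pumping lemma for regular languages (standard proof):
Take p = |Q|, the number of DFA states.
Any string of length >= |Q| passes through |Q|+1 states while reading its first |Q| symbols,
so by pigeonhole some state repeats, giving the loop that can be pumped.
Here |Q| = 9
Therefore the proof uses p = 9

9


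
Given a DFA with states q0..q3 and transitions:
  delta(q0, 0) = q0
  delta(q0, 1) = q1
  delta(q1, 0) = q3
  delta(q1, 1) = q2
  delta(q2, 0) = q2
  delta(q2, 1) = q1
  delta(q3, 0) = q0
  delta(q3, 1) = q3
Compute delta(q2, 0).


Looking up transition function:
delta(q2, 0) in the table
Row: q2, Column: 0
Result: q2

q2


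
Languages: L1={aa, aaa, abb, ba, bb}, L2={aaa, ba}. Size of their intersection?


L1 = {aa, aaa, abb, ba, bb}
L2 = {aaa, ba}
Checking each string in L1 against L2:
  'aa': in L2? No
  'aaa': in L2? Yes
  'abb': in L2? No
  'ba': in L2? Yes
  'bb': in L2? No
Intersection = {aaa, ba}
|L1 ∩ L2| = 2

2


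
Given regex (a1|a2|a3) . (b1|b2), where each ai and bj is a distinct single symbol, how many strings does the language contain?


First group: 3 alternatives
Second group: 2 alternatives
Concatenation: each choice from group 1 pairs with each from group 2
Total = 3 x 2 = 6

6


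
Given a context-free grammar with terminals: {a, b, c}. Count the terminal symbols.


Terminal symbols: a, b, c
Counting each: a (#1), b (#2), c (#3)
Total = 3

3


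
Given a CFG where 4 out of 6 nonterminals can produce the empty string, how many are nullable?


Nonterminals: {S, A, B, C, D, E}
A nonterminal is nullable if it can derive epsilon
Counting nullable nonterminals: 4
Total nullable = 4

4


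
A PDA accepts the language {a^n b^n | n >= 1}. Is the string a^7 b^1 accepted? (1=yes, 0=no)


Language requires equal numbers of a's and b's
PDA pushes for each 'a', pops for each 'b'
Number of a's = 7
Number of b's = 1
7 != 1 -> Reject

0


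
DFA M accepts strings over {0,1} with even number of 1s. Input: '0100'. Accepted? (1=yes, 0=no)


DFA has 2 states: q_even (start, accept=yes) and q_odd
Processing string '0100' character by character:
  Position 0: read '0', 1-count=0 -> q_even (no change)
  Position 1: read '1', 1-count=1 -> q_odd
  Position 2: read '0', 1-count=1 -> q_odd (no change)
  Position 3: read '0', 1-count=1 -> q_odd (no change)
Final state: q_odd, total 1s = 1 (odd); the DFA requires an even count -> reject

0


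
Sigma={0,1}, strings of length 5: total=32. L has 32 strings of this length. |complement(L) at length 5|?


Alphabet: {0,1}
String length: 5
Total strings of length 5 = 2^5 = 32
Strings in L = 32
Complement = total - |L|
= 32 - 32
= 0

0


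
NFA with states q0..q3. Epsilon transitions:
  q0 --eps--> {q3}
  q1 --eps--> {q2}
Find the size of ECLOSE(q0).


Starting from q0
Initialize closure = {q0}
Follow epsilon from q0 -> add q3
Final closure: {q0, q3}
Size = 2

2


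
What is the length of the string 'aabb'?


String: 'aabb'
Counting characters:
  'a' appears 2 time(s)
  'b' appears 2 time(s)
Total length = 2 + 2 = 4

4


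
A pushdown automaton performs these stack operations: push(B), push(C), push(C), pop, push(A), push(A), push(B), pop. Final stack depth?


Tracing stack operations:
  push(B) -> stack = [B], depth=1
  push(C) -> stack = [B,C], depth=2
  push(C) -> stack = [B,C,C], depth=3
  pop -> removed C, stack = [B,C], depth=2
  push(A) -> stack = [B,C,A], depth=3
  push(A) -> stack = [B,C,A,A], depth=4
  push(B) -> stack = [B,C,A,A,B], depth=5
  pop -> removed B, stack = [B,C,A,A], depth=4
Final depth = 4

4


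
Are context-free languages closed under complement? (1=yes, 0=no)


CFL closure properties:
  Closed under: union, concatenation, Kleene star
  NOT closed under: intersection, complement
Operation 'complement' is in not-closed list -> No (not closed)

0


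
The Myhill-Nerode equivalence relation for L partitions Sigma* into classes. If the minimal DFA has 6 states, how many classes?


Myhill-Nerode theorem:
Number of equivalence classes = number of states in minimal DFA
Minimal DFA states = 6
Therefore equivalence classes = 6

6


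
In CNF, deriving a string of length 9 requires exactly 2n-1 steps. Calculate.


Chomsky Normal Form derivation:
String length n = 9
Each step either:
  - Splits a nonterminal into two (n-1 such steps)
  - Converts a nonterminal to terminal (n such steps)
Total = (n-1) + n = 2n - 1
= 2(9) - 1
= 18 - 1
= 17

17


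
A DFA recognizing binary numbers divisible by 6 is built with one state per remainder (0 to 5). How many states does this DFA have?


Divisibility by 6 is tracked via the remainder mod 6: 0, 1, ..., 5
The construction assigns one state to each remainder
Number of remainders = 6

6


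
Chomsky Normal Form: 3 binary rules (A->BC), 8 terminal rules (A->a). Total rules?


CNF allows two rule forms:
  A -> BC (binary): 3 rules
  A -> a (terminal): 8 rules
Total = 3 + 8 = 11

11
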